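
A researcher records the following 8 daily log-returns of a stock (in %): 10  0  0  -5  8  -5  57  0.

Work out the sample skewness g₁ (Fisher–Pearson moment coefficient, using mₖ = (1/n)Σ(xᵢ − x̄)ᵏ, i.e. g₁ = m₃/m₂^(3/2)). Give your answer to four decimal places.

1.9680

x̄ = (10 + 0 + 0 - 5 + 8 - 5 + 57 + 0) / 8 = 8.1250
deviations (xᵢ − x̄): 1.8750, -8.1250, -8.1250, -13.1250, -0.1250, -13.1250, 48.8750, -8.1250
Σ(xᵢ − x̄)² = 2934.8750 ⇒ m₂ = 2934.8750/8 = 366.85938
Σ(xᵢ − x̄)³ = 110626.4063 ⇒ m₃ = 110626.4063/8 = 13828.30078
m₂^(3/2) = 366.85938^(1.5) = 7026.66798
g₁ = m₃ / m₂^(3/2) = 13828.30078 / 7026.66798 ≈ 1.9680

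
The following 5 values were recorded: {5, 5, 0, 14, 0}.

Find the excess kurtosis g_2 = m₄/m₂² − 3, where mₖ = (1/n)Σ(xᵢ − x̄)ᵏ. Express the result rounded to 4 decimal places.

x̄ = 4.8000
Σ(xᵢ − x̄)² = 130.8000 ⇒ m₂ = 26.16000
Σ(xᵢ − x̄)⁴ = 8225.6160 ⇒ m₄ = 1645.12320
m₂² = 684.34560
g_2 = m₄/m₂² − 3 = 2.40394 − 3 ≈ -0.5961

-0.5961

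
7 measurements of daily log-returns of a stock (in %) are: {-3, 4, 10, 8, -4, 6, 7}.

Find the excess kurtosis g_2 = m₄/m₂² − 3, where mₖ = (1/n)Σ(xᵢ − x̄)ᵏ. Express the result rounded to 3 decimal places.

x̄ = 4.0000
Σ(xᵢ − x̄)² = 178.0000 ⇒ m₂ = 25.42857
Σ(xᵢ − x̄)⁴ = 8146.0000 ⇒ m₄ = 1163.71429
m₂² = 646.61224
g_2 = m₄/m₂² − 3 = 1.79971 − 3 ≈ -1.200

-1.200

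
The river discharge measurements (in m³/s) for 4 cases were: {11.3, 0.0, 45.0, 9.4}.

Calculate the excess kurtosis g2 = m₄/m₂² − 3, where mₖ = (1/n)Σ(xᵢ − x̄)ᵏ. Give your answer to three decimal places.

-0.800

x̄ = 16.4250
Σ(xᵢ − x̄)² = 1161.9275 ⇒ m₂ = 290.48188
Σ(xᵢ − x̄)⁴ = 742629.2144 ⇒ m₄ = 185657.30361
m₂² = 84379.71970
g2 = m₄/m₂² − 3 = 2.20026 − 3 ≈ -0.800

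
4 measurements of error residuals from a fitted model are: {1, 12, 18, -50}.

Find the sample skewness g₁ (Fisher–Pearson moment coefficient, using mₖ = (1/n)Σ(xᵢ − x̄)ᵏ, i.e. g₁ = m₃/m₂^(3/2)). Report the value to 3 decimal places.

-0.984

x̄ = (1 + 12 + 18 - 50) / 4 = -4.7500
deviations (xᵢ − x̄): 5.7500, 16.7500, 22.7500, -45.2500
Σ(xᵢ − x̄)² = 2878.7500 ⇒ m₂ = 2878.7500/4 = 719.68750
Σ(xᵢ − x̄)³ = -75988.1250 ⇒ m₃ = -75988.1250/4 = -18997.03125
m₂^(3/2) = 719.68750^(1.5) = 19307.05081
g₁ = m₃ / m₂^(3/2) = -18997.03125 / 19307.05081 ≈ -0.984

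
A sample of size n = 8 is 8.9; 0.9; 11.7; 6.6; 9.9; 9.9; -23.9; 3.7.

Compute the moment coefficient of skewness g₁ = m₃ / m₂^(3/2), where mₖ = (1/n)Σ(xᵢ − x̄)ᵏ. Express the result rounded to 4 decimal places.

-1.8698

x̄ = (8.9 + 0.9 + 11.7 + 6.6 + 9.9 + 9.9 - 23.9 + 3.7) / 8 = 3.4625
deviations (xᵢ − x̄): 5.4375, -2.5625, 8.2375, 3.1375, 6.4375, 6.4375, -27.3625, 0.2375
Σ(xᵢ − x̄)² = 945.4787 ⇒ m₂ = 945.4787/8 = 118.18484
Σ(xᵢ − x̄)³ = -19219.1142 ⇒ m₃ = -19219.1142/8 = -2402.38928
m₂^(3/2) = 118.18484^(1.5) = 1284.82115
g₁ = m₃ / m₂^(3/2) = -2402.38928 / 1284.82115 ≈ -1.8698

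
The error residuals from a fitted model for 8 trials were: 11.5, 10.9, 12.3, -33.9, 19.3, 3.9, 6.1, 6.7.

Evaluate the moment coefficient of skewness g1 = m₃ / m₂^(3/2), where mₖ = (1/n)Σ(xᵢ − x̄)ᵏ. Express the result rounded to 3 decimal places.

x̄ = (11.5 + 10.9 + 12.3 - 33.9 + 19.3 + 3.9 + 6.1 + 6.7) / 8 = 4.6000
deviations (xᵢ − x̄): 6.9000, 6.3000, 7.7000, -38.5000, 14.7000, -0.7000, 1.5000, 2.1000
Σ(xᵢ − x̄)² = 1852.0800 ⇒ m₂ = 1852.0800/8 = 231.51000
Σ(xᵢ − x̄)³ = -52842.7200 ⇒ m₃ = -52842.7200/8 = -6605.34000
m₂^(3/2) = 231.51000^(1.5) = 3522.52945
g1 = m₃ / m₂^(3/2) = -6605.34000 / 3522.52945 ≈ -1.875

-1.875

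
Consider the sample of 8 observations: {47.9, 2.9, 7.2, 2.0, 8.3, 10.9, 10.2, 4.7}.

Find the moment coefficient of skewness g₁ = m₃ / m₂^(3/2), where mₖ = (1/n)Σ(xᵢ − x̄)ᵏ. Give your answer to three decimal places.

2.058

x̄ = (47.9 + 2.9 + 7.2 + 2.0 + 8.3 + 10.9 + 10.2 + 4.7) / 8 = 11.7625
deviations (xᵢ − x̄): 36.1375, -8.8625, -4.5625, -9.7625, -3.4625, -0.8625, -1.5625, -7.0625
Σ(xᵢ − x̄)² = 1565.6388 ⇒ m₂ = 1565.6388/8 = 195.70484
Σ(xᵢ − x̄)³ = 45072.9078 ⇒ m₃ = 45072.9078/8 = 5634.11347
m₂^(3/2) = 195.70484^(1.5) = 2737.80405
g₁ = m₃ / m₂^(3/2) = 5634.11347 / 2737.80405 ≈ 2.058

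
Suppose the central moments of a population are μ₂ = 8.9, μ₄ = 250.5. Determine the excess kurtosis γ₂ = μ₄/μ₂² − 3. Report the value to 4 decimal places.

0.1625

μ₂² = 8.9² = 79.21000
μ₄/μ₂² = 250.5 / 79.21000 = 3.16248
γ₂ = 3.16248 − 3 ≈ 0.1625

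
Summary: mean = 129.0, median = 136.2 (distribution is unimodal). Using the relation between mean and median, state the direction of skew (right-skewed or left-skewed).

mean − median = 129.0 − 136.2 = -7.2
mean < median ⇒ the longer tail is on the left ⇒ left-skewed (negatively skewed).

left-skewed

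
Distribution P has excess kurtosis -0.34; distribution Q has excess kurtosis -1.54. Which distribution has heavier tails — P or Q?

Higher excess kurtosis ⇒ heavier tails relative to the normal distribution.
-0.34 vs -1.54: the larger is -0.34, so P has heavier tails.

P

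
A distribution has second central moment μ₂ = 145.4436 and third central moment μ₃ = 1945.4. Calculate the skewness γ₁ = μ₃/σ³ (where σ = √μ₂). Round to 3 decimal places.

σ = √μ₂ = √145.4436 = 12.06000
σ³ = μ₂^(3/2) = 1754.04982
γ₁ = μ₃/σ³ = 1945.4 / 1754.04982 ≈ 1.109

1.109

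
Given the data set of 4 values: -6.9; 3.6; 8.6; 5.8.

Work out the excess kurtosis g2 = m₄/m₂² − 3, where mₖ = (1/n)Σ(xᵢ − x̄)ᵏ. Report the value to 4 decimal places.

x̄ = 2.7750
Σ(xᵢ − x̄)² = 137.3675 ⇒ m₂ = 34.34188
Σ(xᵢ − x̄)⁴ = 9997.4975 ⇒ m₄ = 2499.37438
m₂² = 1179.36438
g2 = m₄/m₂² − 3 = 2.11926 − 3 ≈ -0.8807

-0.8807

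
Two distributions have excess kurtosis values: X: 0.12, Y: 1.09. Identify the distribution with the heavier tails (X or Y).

Y

Higher excess kurtosis ⇒ heavier tails relative to the normal distribution.
0.12 vs 1.09: the larger is 1.09, so Y has heavier tails.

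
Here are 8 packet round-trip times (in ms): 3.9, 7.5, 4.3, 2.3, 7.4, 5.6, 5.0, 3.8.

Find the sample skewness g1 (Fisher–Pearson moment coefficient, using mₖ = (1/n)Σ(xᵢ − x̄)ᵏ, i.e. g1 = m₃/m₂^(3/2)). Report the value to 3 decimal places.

0.215

x̄ = (3.9 + 7.5 + 4.3 + 2.3 + 7.4 + 5.6 + 5.0 + 3.8) / 8 = 4.9750
deviations (xᵢ − x̄): -1.0750, 2.5250, -0.6750, -2.6750, 2.4250, 0.6250, 0.0250, -1.1750
Σ(xᵢ − x̄)² = 22.7950 ⇒ m₂ = 22.7950/8 = 2.84938
Σ(xᵢ − x̄)³ = 8.2898 ⇒ m₃ = 8.2898/8 = 1.03622
m₂^(3/2) = 2.84938^(1.5) = 4.80977
g1 = m₃ / m₂^(3/2) = 1.03622 / 4.80977 ≈ 0.215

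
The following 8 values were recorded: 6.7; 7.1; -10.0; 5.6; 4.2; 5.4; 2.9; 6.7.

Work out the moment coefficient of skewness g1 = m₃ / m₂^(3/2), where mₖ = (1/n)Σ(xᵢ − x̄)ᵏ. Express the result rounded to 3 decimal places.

x̄ = (6.7 + 7.1 - 10.0 + 5.6 + 4.2 + 5.4 + 2.9 + 6.7) / 8 = 3.5750
deviations (xᵢ − x̄): 3.1250, 3.5250, -13.5750, 2.0250, 0.6250, 1.8250, -0.6750, 3.1250
Σ(xᵢ − x̄)² = 224.5150 ⇒ m₂ = 224.5150/8 = 28.06438
Σ(xᵢ − x̄)³ = -2382.4553 ⇒ m₃ = -2382.4553/8 = -297.80691
m₂^(3/2) = 28.06438^(1.5) = 148.67333
g1 = m₃ / m₂^(3/2) = -297.80691 / 148.67333 ≈ -2.003

-2.003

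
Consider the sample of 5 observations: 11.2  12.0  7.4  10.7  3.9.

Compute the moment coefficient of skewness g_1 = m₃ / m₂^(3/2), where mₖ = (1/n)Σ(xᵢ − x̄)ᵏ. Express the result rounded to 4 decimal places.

x̄ = (11.2 + 12.0 + 7.4 + 10.7 + 3.9) / 5 = 9.0400
deviations (xᵢ − x̄): 2.1600, 2.9600, -1.6400, 1.6600, -5.1400
Σ(xᵢ − x̄)² = 45.2920 ⇒ m₂ = 45.2920/5 = 9.05840
Σ(xᵢ − x̄)³ = -99.6214 ⇒ m₃ = -99.6214/5 = -19.92427
m₂^(3/2) = 9.05840^(1.5) = 27.26323
g_1 = m₃ / m₂^(3/2) = -19.92427 / 27.26323 ≈ -0.7308

-0.7308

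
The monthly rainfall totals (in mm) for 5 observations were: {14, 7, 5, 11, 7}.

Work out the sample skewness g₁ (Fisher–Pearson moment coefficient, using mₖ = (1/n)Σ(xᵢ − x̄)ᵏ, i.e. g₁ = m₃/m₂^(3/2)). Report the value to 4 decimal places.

x̄ = (14 + 7 + 5 + 11 + 7) / 5 = 8.8000
deviations (xᵢ − x̄): 5.2000, -1.8000, -3.8000, 2.2000, -1.8000
Σ(xᵢ − x̄)² = 52.8000 ⇒ m₂ = 52.8000/5 = 10.56000
Σ(xᵢ − x̄)³ = 84.7200 ⇒ m₃ = 84.7200/5 = 16.94400
m₂^(3/2) = 10.56000^(1.5) = 34.31594
g₁ = m₃ / m₂^(3/2) = 16.94400 / 34.31594 ≈ 0.4938

0.4938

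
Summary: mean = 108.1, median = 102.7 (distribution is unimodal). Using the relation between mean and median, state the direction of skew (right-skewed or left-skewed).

mean − median = 108.1 − 102.7 = 5.4
mean > median ⇒ the longer tail is on the right ⇒ right-skewed (positively skewed).

right-skewed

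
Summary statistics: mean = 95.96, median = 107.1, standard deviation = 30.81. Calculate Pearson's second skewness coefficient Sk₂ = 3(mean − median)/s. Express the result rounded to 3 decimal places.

-1.085

Sk₂ = 3(95.96 − 107.1) / 30.81 = 3 × -11.1400 / 30.81
    = -33.4200 / 30.81 ≈ -1.085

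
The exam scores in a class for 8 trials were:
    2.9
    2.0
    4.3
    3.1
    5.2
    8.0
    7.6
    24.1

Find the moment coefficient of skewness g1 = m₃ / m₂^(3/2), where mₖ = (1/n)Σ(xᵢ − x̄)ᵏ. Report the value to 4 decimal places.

x̄ = (2.9 + 2.0 + 4.3 + 3.1 + 5.2 + 8.0 + 7.6 + 24.1) / 8 = 7.1500
deviations (xᵢ − x̄): -4.2500, -5.1500, -2.8500, -4.0500, -1.9500, 0.8500, 0.4500, 16.9500
Σ(xᵢ − x̄)² = 361.1400 ⇒ m₂ = 361.1400/8 = 45.14250
Σ(xᵢ − x̄)³ = 4560.1320 ⇒ m₃ = 4560.1320/8 = 570.01650
m₂^(3/2) = 45.14250^(1.5) = 303.30419
g1 = m₃ / m₂^(3/2) = 570.01650 / 303.30419 ≈ 1.8794

1.8794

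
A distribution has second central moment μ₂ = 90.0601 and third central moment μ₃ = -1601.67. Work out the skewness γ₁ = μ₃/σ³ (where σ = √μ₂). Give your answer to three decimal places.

σ = √μ₂ = √90.0601 = 9.49000
σ³ = μ₂^(3/2) = 854.67035
γ₁ = μ₃/σ³ = -1601.67 / 854.67035 ≈ -1.874

-1.874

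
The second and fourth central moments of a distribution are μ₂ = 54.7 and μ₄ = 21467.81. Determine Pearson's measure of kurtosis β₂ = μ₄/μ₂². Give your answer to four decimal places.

μ₂² = 54.7² = 2992.09000
μ₄/μ₂² = 21467.81 / 2992.09000 = 7.17485
β₂ ≈ 7.1749

7.1749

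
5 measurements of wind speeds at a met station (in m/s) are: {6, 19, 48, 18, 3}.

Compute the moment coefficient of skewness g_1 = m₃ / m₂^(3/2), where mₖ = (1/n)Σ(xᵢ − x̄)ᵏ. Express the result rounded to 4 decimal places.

x̄ = (6 + 19 + 48 + 18 + 3) / 5 = 18.8000
deviations (xᵢ − x̄): -12.8000, 0.2000, 29.2000, -0.8000, -15.8000
Σ(xᵢ − x̄)² = 1266.8000 ⇒ m₂ = 1266.8000/5 = 253.36000
Σ(xᵢ − x̄)³ = 18855.1200 ⇒ m₃ = 18855.1200/5 = 3771.02400
m₂^(3/2) = 253.36000^(1.5) = 4032.80363
g_1 = m₃ / m₂^(3/2) = 3771.02400 / 4032.80363 ≈ 0.9351

0.9351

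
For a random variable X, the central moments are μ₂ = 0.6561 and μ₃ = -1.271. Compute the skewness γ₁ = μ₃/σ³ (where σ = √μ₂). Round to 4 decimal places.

-2.3916

σ = √μ₂ = √0.6561 = 0.81000
σ³ = μ₂^(3/2) = 0.53144
γ₁ = μ₃/σ³ = -1.271 / 0.53144 ≈ -2.3916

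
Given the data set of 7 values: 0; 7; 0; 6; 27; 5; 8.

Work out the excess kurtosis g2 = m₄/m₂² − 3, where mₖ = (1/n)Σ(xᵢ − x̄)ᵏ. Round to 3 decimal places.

1.146

x̄ = 7.5714
Σ(xᵢ − x̄)² = 501.7143 ⇒ m₂ = 71.67347
Σ(xᵢ − x̄)⁴ = 149105.7609 ⇒ m₄ = 21300.82299
m₂² = 5137.08621
g2 = m₄/m₂² − 3 = 4.14648 − 3 ≈ 1.146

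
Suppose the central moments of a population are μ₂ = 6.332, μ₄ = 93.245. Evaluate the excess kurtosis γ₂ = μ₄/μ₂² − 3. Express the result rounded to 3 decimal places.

μ₂² = 6.332² = 40.09422
μ₄/μ₂² = 93.245 / 40.09422 = 2.32565
γ₂ = 2.32565 − 3 ≈ -0.674

-0.674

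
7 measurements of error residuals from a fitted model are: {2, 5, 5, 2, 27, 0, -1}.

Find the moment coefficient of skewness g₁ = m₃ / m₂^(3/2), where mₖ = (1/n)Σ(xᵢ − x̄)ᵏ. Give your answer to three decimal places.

x̄ = (2 + 5 + 5 + 2 + 27 + 0 - 1) / 7 = 5.7143
deviations (xᵢ − x̄): -3.7143, -0.7143, -0.7143, -3.7143, 21.2857, -5.7143, -6.7143
Σ(xᵢ − x̄)² = 559.4286 ⇒ m₂ = 559.4286/7 = 79.91837
Σ(xᵢ − x̄)³ = 9051.6735 ⇒ m₃ = 9051.6735/7 = 1293.09621
m₂^(3/2) = 79.91837^(1.5) = 714.44682
g₁ = m₃ / m₂^(3/2) = 1293.09621 / 714.44682 ≈ 1.810

1.810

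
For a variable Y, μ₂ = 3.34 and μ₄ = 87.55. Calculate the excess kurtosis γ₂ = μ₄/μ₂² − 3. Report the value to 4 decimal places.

4.8481

μ₂² = 3.34² = 11.15560
μ₄/μ₂² = 87.55 / 11.15560 = 7.84808
γ₂ = 7.84808 − 3 ≈ 4.8481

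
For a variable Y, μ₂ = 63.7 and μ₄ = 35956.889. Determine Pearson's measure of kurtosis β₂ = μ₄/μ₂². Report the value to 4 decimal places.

μ₂² = 63.7² = 4057.69000
μ₄/μ₂² = 35956.889 / 4057.69000 = 8.86142
β₂ ≈ 8.8614

8.8614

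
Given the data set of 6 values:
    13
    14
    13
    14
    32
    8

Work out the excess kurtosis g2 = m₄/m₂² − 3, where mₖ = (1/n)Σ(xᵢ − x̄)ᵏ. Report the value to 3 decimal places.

x̄ = 15.6667
Σ(xᵢ − x̄)² = 345.3333 ⇒ m₂ = 57.55556
Σ(xᵢ − x̄)⁴ = 74741.7778 ⇒ m₄ = 12456.96296
m₂² = 3312.64198
g2 = m₄/m₂² − 3 = 3.76043 − 3 ≈ 0.760

0.760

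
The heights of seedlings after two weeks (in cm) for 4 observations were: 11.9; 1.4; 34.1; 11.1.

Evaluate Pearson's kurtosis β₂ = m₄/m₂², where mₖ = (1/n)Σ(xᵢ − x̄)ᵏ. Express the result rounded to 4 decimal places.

2.1201

x̄ = 14.6250
Σ(xᵢ − x̄)² = 574.0275 ⇒ m₂ = 143.50688
Σ(xᵢ − x̄)⁴ = 174649.7644 ⇒ m₄ = 43662.44110
m₂² = 20594.22317
β₂ = m₄/m₂² = 43662.44110 / 20594.22317 ≈ 2.1201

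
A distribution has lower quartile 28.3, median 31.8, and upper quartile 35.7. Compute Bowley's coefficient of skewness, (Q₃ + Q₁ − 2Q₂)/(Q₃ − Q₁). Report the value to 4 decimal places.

numerator: Q₃ + Q₁ − 2Q₂ = 35.7 + 28.3 − 2×31.8 = 0.4000
denominator: Q₃ − Q₁ = 35.7 − 28.3 = 7.4000
Bowley skewness = 0.4000 / 7.4000 ≈ 0.0541

0.0541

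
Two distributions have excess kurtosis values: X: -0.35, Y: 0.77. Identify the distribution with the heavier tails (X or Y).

Higher excess kurtosis ⇒ heavier tails relative to the normal distribution.
-0.35 vs 0.77: the larger is 0.77, so Y has heavier tails. (Y is leptokurtic — heavier-than-normal tails; the other is platykurtic.)

Y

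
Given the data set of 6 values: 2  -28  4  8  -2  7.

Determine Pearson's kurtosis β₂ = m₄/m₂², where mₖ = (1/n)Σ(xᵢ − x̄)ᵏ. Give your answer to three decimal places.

x̄ = -1.5000
Σ(xᵢ − x̄)² = 907.5000 ⇒ m₂ = 151.25000
Σ(xᵢ − x̄)⁴ = 507585.3750 ⇒ m₄ = 84597.56250
m₂² = 22876.56250
β₂ = m₄/m₂² = 84597.56250 / 22876.56250 ≈ 3.698

3.698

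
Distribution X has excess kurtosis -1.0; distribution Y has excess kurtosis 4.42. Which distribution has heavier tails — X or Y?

Higher excess kurtosis ⇒ heavier tails relative to the normal distribution.
-1.0 vs 4.42: the larger is 4.42, so Y has heavier tails. (Y is leptokurtic — heavier-than-normal tails; the other is platykurtic.)

Y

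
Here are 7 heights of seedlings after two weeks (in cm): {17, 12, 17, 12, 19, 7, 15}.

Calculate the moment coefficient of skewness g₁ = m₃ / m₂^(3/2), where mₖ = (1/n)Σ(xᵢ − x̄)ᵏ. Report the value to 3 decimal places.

-0.581

x̄ = (17 + 12 + 17 + 12 + 19 + 7 + 15) / 7 = 14.1429
deviations (xᵢ − x̄): 2.8571, -2.1429, 2.8571, -2.1429, 4.8571, -7.1429, 0.8571
Σ(xᵢ − x̄)² = 100.8571 ⇒ m₂ = 100.8571/7 = 14.40816
Σ(xᵢ − x̄)³ = -222.2449 ⇒ m₃ = -222.2449/7 = -31.74927
m₂^(3/2) = 14.40816^(1.5) = 54.69063
g₁ = m₃ / m₂^(3/2) = -31.74927 / 54.69063 ≈ -0.581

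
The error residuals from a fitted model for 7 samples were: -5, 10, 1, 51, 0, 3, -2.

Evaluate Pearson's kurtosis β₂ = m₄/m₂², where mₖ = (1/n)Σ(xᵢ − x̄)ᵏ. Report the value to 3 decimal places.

x̄ = 8.2857
Σ(xᵢ − x̄)² = 2259.4286 ⇒ m₂ = 322.77551
Σ(xᵢ − x̄)⁴ = 3379506.2274 ⇒ m₄ = 482786.60392
m₂² = 104184.02999
β₂ = m₄/m₂² = 482786.60392 / 104184.02999 ≈ 4.634

4.634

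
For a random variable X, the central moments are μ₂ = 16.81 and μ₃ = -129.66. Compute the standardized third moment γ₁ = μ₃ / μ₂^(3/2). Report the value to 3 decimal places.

-1.881

σ = √μ₂ = √16.81 = 4.10000
σ³ = μ₂^(3/2) = 68.92100
γ₁ = μ₃/σ³ = -129.66 / 68.92100 ≈ -1.881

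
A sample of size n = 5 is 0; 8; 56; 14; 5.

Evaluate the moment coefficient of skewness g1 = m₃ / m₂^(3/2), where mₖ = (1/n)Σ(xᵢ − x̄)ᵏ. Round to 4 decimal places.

1.3165

x̄ = (0 + 8 + 56 + 14 + 5) / 5 = 16.6000
deviations (xᵢ − x̄): -16.6000, -8.6000, 39.4000, -2.6000, -11.6000
Σ(xᵢ − x̄)² = 2043.2000 ⇒ m₂ = 2043.2000/5 = 408.64000
Σ(xᵢ − x̄)³ = 54374.1600 ⇒ m₃ = 54374.1600/5 = 10874.83200
m₂^(3/2) = 408.64000^(1.5) = 8260.59468
g1 = m₃ / m₂^(3/2) = 10874.83200 / 8260.59468 ≈ 1.3165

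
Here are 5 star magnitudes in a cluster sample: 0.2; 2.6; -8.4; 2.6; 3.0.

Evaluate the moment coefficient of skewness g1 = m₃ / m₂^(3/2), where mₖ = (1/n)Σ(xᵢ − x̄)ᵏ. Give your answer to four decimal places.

-1.3202

x̄ = (0.2 + 2.6 - 8.4 + 2.6 + 3.0) / 5 = 0.0000
deviations (xᵢ − x̄): 0.2000, 2.6000, -8.4000, 2.6000, 3.0000
Σ(xᵢ − x̄)² = 93.1200 ⇒ m₂ = 93.1200/5 = 18.62400
Σ(xᵢ − x̄)³ = -530.5440 ⇒ m₃ = -530.5440/5 = -106.10880
m₂^(3/2) = 18.62400^(1.5) = 80.37286
g1 = m₃ / m₂^(3/2) = -106.10880 / 80.37286 ≈ -1.3202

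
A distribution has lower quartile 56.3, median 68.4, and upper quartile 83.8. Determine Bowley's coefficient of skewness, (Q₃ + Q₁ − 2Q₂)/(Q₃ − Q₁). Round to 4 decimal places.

numerator: Q₃ + Q₁ − 2Q₂ = 83.8 + 56.3 − 2×68.4 = 3.3000
denominator: Q₃ − Q₁ = 83.8 − 56.3 = 27.5000
Bowley skewness = 3.3000 / 27.5000 ≈ 0.1200

0.1200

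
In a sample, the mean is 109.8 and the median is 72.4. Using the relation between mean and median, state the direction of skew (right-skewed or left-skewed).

right-skewed

mean − median = 109.8 − 72.4 = 37.4
mean > median ⇒ the longer tail is on the right ⇒ right-skewed (positively skewed).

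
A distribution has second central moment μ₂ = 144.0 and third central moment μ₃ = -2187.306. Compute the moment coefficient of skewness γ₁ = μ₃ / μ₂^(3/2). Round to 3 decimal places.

σ = √μ₂ = √144.0 = 12.00000
σ³ = μ₂^(3/2) = 1728.00000
γ₁ = μ₃/σ³ = -2187.306 / 1728.00000 ≈ -1.266

-1.266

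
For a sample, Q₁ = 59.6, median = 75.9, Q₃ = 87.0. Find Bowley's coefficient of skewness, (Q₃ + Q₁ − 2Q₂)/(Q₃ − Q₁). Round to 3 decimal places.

-0.190

numerator: Q₃ + Q₁ − 2Q₂ = 87.0 + 59.6 − 2×75.9 = -5.2000
denominator: Q₃ − Q₁ = 87.0 − 59.6 = 27.4000
Bowley skewness = -5.2000 / 27.4000 ≈ -0.190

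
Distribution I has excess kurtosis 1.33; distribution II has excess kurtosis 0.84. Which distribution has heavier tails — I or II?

I

Higher excess kurtosis ⇒ heavier tails relative to the normal distribution.
1.33 vs 0.84: the larger is 1.33, so I has heavier tails.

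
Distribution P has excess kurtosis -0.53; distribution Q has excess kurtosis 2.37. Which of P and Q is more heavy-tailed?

Higher excess kurtosis ⇒ heavier tails relative to the normal distribution.
-0.53 vs 2.37: the larger is 2.37, so Q has heavier tails. (Q is leptokurtic — heavier-than-normal tails; the other is platykurtic.)

Q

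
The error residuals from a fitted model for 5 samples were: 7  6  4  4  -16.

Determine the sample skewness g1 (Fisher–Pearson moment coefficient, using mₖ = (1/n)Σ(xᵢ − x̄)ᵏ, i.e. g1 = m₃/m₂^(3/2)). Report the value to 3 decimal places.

x̄ = (7 + 6 + 4 + 4 - 16) / 5 = 1.0000
deviations (xᵢ − x̄): 6.0000, 5.0000, 3.0000, 3.0000, -17.0000
Σ(xᵢ − x̄)² = 368.0000 ⇒ m₂ = 368.0000/5 = 73.60000
Σ(xᵢ − x̄)³ = -4518.0000 ⇒ m₃ = -4518.0000/5 = -903.60000
m₂^(3/2) = 73.60000^(1.5) = 631.41766
g1 = m₃ / m₂^(3/2) = -903.60000 / 631.41766 ≈ -1.431

-1.431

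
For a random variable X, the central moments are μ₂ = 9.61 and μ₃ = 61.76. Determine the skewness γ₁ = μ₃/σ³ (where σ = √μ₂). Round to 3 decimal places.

σ = √μ₂ = √9.61 = 3.10000
σ³ = μ₂^(3/2) = 29.79100
γ₁ = μ₃/σ³ = 61.76 / 29.79100 ≈ 2.073

2.073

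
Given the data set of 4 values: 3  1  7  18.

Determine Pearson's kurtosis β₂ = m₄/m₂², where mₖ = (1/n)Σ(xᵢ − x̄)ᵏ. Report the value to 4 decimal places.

x̄ = 7.2500
Σ(xᵢ − x̄)² = 172.7500 ⇒ m₂ = 43.18750
Σ(xᵢ − x̄)⁴ = 15206.8281 ⇒ m₄ = 3801.70703
m₂² = 1865.16016
β₂ = m₄/m₂² = 3801.70703 / 1865.16016 ≈ 2.0383

2.0383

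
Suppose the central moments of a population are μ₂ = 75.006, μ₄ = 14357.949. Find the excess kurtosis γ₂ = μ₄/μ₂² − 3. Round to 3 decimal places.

μ₂² = 75.006² = 5625.90004
μ₄/μ₂² = 14357.949 / 5625.90004 = 2.55212
γ₂ = 2.55212 − 3 ≈ -0.448

-0.448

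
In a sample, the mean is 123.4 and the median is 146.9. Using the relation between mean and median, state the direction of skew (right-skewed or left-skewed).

mean − median = 123.4 − 146.9 = -23.5
mean < median ⇒ the longer tail is on the left ⇒ left-skewed (negatively skewed).

left-skewed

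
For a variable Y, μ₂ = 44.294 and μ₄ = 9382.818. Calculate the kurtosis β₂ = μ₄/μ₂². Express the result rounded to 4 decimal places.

4.7824

μ₂² = 44.294² = 1961.95844
μ₄/μ₂² = 9382.818 / 1961.95844 = 4.78237
β₂ ≈ 4.7824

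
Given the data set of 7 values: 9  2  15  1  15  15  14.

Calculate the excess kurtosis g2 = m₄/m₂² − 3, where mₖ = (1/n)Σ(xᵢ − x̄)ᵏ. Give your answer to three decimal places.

x̄ = 10.1429
Σ(xᵢ − x̄)² = 236.8571 ⇒ m₂ = 33.83673
Σ(xᵢ − x̄)⁴ = 13276.8688 ⇒ m₄ = 1896.69554
m₂² = 1144.92461
g2 = m₄/m₂² − 3 = 1.65661 − 3 ≈ -1.343

-1.343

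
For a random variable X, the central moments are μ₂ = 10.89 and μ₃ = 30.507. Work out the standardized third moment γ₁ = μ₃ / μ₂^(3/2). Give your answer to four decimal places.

σ = √μ₂ = √10.89 = 3.30000
σ³ = μ₂^(3/2) = 35.93700
γ₁ = μ₃/σ³ = 30.507 / 35.93700 ≈ 0.8489

0.8489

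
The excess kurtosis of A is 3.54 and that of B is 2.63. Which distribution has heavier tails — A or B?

A

Higher excess kurtosis ⇒ heavier tails relative to the normal distribution.
3.54 vs 2.63: the larger is 3.54, so A has heavier tails.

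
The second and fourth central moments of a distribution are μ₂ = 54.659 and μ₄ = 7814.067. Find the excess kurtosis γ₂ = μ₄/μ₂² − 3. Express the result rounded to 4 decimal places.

μ₂² = 54.659² = 2987.60628
μ₄/μ₂² = 7814.067 / 2987.60628 = 2.61549
γ₂ = 2.61549 − 3 ≈ -0.3845

-0.3845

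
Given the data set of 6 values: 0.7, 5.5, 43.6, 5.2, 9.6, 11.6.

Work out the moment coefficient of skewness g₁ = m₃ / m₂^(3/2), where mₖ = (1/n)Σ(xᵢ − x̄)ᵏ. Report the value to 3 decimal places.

x̄ = (0.7 + 5.5 + 43.6 + 5.2 + 9.6 + 11.6) / 6 = 12.7000
deviations (xᵢ − x̄): -12.0000, -7.2000, 30.9000, -7.5000, -3.1000, -1.1000
Σ(xᵢ − x̄)² = 1217.7200 ⇒ m₂ = 1217.7200/6 = 202.95333
Σ(xᵢ − x̄)³ = 26949.3840 ⇒ m₃ = 26949.3840/6 = 4491.56400
m₂^(3/2) = 202.95333^(1.5) = 2891.30750
g₁ = m₃ / m₂^(3/2) = 4491.56400 / 2891.30750 ≈ 1.553

1.553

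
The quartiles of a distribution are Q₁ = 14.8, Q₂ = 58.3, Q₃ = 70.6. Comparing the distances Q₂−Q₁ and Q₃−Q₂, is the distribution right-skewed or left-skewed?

left-skewed

Q₂ − Q₁ = 43.5;  Q₃ − Q₂ = 12.3
Q₂ − Q₁ > Q₃ − Q₂ ⇒ the lower half is more spread out ⇒ left-skewed.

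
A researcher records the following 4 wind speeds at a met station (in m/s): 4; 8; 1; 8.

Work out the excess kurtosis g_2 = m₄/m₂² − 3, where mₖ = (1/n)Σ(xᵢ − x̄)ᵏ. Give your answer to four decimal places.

-1.5323

x̄ = 5.2500
Σ(xᵢ − x̄)² = 34.7500 ⇒ m₂ = 8.68750
Σ(xᵢ − x̄)⁴ = 443.0781 ⇒ m₄ = 110.76953
m₂² = 75.47266
g_2 = m₄/m₂² − 3 = 1.46768 − 3 ≈ -1.5323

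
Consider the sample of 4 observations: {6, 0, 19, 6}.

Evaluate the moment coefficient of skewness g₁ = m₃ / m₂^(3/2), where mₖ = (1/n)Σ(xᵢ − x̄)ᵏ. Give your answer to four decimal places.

0.7082

x̄ = (6 + 0 + 19 + 6) / 4 = 7.7500
deviations (xᵢ − x̄): -1.7500, -7.7500, 11.2500, -1.7500
Σ(xᵢ − x̄)² = 192.7500 ⇒ m₂ = 192.7500/4 = 48.18750
Σ(xᵢ − x̄)³ = 947.6250 ⇒ m₃ = 947.6250/4 = 236.90625
m₂^(3/2) = 48.18750^(1.5) = 334.50421
g₁ = m₃ / m₂^(3/2) = 236.90625 / 334.50421 ≈ 0.7082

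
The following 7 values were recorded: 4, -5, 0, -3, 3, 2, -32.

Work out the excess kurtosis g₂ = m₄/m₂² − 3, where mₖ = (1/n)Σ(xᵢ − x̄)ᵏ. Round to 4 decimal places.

1.5639

x̄ = -4.4286
Σ(xᵢ − x̄)² = 949.7143 ⇒ m₂ = 135.67347
Σ(xᵢ − x̄)⁴ = 588068.0466 ⇒ m₄ = 84009.72095
m₂² = 18407.29030
g₂ = m₄/m₂² − 3 = 4.56394 − 3 ≈ 1.5639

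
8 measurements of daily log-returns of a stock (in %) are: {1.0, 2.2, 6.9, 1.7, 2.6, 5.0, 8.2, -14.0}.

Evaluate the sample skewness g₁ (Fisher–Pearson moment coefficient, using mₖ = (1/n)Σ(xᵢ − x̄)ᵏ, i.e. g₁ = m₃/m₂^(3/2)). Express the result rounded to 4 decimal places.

x̄ = (1.0 + 2.2 + 6.9 + 1.7 + 2.6 + 5.0 + 8.2 - 14.0) / 8 = 1.7000
deviations (xᵢ − x̄): -0.7000, 0.5000, 5.2000, 0.0000, 0.9000, 3.3000, 6.5000, -15.7000
Σ(xᵢ − x̄)² = 328.2200 ⇒ m₂ = 328.2200/8 = 41.02750
Σ(xᵢ − x̄)³ = -3418.2120 ⇒ m₃ = -3418.2120/8 = -427.27650
m₂^(3/2) = 41.02750^(1.5) = 262.79227
g₁ = m₃ / m₂^(3/2) = -427.27650 / 262.79227 ≈ -1.6259

-1.6259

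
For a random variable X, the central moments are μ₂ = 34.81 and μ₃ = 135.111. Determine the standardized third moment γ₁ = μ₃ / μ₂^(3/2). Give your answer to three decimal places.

0.658

σ = √μ₂ = √34.81 = 5.90000
σ³ = μ₂^(3/2) = 205.37900
γ₁ = μ₃/σ³ = 135.111 / 205.37900 ≈ 0.658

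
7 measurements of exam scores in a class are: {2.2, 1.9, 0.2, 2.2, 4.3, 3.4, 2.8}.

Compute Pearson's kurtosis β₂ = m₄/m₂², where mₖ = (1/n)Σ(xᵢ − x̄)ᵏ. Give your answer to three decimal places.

x̄ = 2.4286
Σ(xᵢ − x̄)² = 9.9343 ⇒ m₂ = 1.41918
Σ(xᵢ − x̄)⁴ = 37.9252 ⇒ m₄ = 5.41789
m₂² = 2.01408
β₂ = m₄/m₂² = 5.41789 / 2.01408 ≈ 2.690

2.690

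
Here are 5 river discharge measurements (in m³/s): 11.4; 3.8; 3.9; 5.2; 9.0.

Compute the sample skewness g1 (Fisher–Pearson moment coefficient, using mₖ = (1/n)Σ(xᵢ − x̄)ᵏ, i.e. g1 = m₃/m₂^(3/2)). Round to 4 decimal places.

x̄ = (11.4 + 3.8 + 3.9 + 5.2 + 9.0) / 5 = 6.6600
deviations (xᵢ − x̄): 4.7400, -2.8600, -2.7600, -1.4600, 2.3400
Σ(xᵢ − x̄)² = 45.8720 ⇒ m₂ = 45.8720/5 = 9.17440
Σ(xᵢ − x̄)³ = 71.7790 ⇒ m₃ = 71.7790/5 = 14.35579
m₂^(3/2) = 9.17440^(1.5) = 27.78859
g1 = m₃ / m₂^(3/2) = 14.35579 / 27.78859 ≈ 0.5166

0.5166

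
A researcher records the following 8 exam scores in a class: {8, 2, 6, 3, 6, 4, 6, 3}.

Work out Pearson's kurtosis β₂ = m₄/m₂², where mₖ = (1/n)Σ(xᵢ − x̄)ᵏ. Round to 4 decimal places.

1.7940

x̄ = 4.7500
Σ(xᵢ − x̄)² = 29.5000 ⇒ m₂ = 3.68750
Σ(xᵢ − x̄)⁴ = 195.1563 ⇒ m₄ = 24.39453
m₂² = 13.59766
β₂ = m₄/m₂² = 24.39453 / 13.59766 ≈ 1.7940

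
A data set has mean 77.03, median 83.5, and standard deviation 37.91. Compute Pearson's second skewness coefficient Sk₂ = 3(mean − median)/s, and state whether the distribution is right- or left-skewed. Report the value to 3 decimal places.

-0.512, left-skewed

Sk₂ = 3(77.03 − 83.5) / 37.91 = 3 × -6.4700 / 37.91
    = -19.4100 / 37.91 ≈ -0.512
Sk₂ < 0 ⇒ mean < median ⇒ left-skewed (negative skew).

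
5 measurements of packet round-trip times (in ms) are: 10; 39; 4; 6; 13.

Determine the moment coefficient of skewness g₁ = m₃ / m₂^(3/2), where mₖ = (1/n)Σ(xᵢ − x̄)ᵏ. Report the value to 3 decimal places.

x̄ = (10 + 39 + 4 + 6 + 13) / 5 = 14.4000
deviations (xᵢ − x̄): -4.4000, 24.6000, -10.4000, -8.4000, -1.4000
Σ(xᵢ − x̄)² = 805.2000 ⇒ m₂ = 805.2000/5 = 161.04000
Σ(xᵢ − x̄)³ = 13081.4400 ⇒ m₃ = 13081.4400/5 = 2616.28800
m₂^(3/2) = 161.04000^(1.5) = 2043.62235
g₁ = m₃ / m₂^(3/2) = 2616.28800 / 2043.62235 ≈ 1.280

1.280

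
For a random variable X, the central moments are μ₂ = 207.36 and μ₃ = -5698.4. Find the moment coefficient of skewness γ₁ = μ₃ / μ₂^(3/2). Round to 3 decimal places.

-1.908

σ = √μ₂ = √207.36 = 14.40000
σ³ = μ₂^(3/2) = 2985.98400
γ₁ = μ₃/σ³ = -5698.4 / 2985.98400 ≈ -1.908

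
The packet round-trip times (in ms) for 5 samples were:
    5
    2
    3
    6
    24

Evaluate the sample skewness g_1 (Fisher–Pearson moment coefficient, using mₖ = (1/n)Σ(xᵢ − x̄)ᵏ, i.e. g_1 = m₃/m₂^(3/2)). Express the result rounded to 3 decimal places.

1.388

x̄ = (5 + 2 + 3 + 6 + 24) / 5 = 8.0000
deviations (xᵢ − x̄): -3.0000, -6.0000, -5.0000, -2.0000, 16.0000
Σ(xᵢ − x̄)² = 330.0000 ⇒ m₂ = 330.0000/5 = 66.00000
Σ(xᵢ − x̄)³ = 3720.0000 ⇒ m₃ = 3720.0000/5 = 744.00000
m₂^(3/2) = 66.00000^(1.5) = 536.18653
g_1 = m₃ / m₂^(3/2) = 744.00000 / 536.18653 ≈ 1.388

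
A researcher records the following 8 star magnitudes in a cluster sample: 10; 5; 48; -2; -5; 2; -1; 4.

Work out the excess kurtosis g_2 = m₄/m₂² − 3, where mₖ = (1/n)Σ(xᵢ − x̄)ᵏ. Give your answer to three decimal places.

2.322

x̄ = 7.6250
Σ(xᵢ − x̄)² = 2013.8750 ⇒ m₂ = 251.73438
Σ(xᵢ − x̄)⁴ = 2698133.1816 ⇒ m₄ = 337266.64771
m₂² = 63370.19556
g_2 = m₄/m₂² − 3 = 5.32217 − 3 ≈ 2.322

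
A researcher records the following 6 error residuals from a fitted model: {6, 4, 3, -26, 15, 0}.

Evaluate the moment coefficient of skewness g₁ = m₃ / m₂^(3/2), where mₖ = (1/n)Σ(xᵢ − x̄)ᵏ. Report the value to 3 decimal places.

x̄ = (6 + 4 + 3 - 26 + 15 + 0) / 6 = 0.3333
deviations (xᵢ − x̄): 5.6667, 3.6667, 2.6667, -26.3333, 14.6667, -0.3333
Σ(xᵢ − x̄)² = 961.3333 ⇒ m₂ = 961.3333/6 = 160.22222
Σ(xᵢ − x̄)³ = -14855.5556 ⇒ m₃ = -14855.5556/6 = -2475.92593
m₂^(3/2) = 160.22222^(1.5) = 2028.07554
g₁ = m₃ / m₂^(3/2) = -2475.92593 / 2028.07554 ≈ -1.221

-1.221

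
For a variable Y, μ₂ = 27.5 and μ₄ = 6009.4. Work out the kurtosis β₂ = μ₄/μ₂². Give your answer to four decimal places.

μ₂² = 27.5² = 756.25000
μ₄/μ₂² = 6009.4 / 756.25000 = 7.94631
β₂ ≈ 7.9463

7.9463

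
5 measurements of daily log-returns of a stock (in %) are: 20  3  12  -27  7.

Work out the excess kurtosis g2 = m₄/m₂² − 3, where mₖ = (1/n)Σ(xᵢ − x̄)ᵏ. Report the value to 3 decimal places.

x̄ = 3.0000
Σ(xᵢ − x̄)² = 1286.0000 ⇒ m₂ = 257.20000
Σ(xᵢ − x̄)⁴ = 900338.0000 ⇒ m₄ = 180067.60000
m₂² = 66151.84000
g2 = m₄/m₂² − 3 = 2.72203 − 3 ≈ -0.278

-0.278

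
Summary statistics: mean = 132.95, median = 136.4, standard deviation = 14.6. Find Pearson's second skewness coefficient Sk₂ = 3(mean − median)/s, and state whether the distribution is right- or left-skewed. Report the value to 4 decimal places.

Sk₂ = 3(132.95 − 136.4) / 14.6 = 3 × -3.4500 / 14.6
    = -10.3500 / 14.6 ≈ -0.7089
Sk₂ < 0 ⇒ mean < median ⇒ left-skewed (negative skew).

-0.7089, left-skewed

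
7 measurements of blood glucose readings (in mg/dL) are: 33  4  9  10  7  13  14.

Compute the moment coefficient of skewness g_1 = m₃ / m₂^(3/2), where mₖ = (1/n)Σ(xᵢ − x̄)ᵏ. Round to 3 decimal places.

1.506

x̄ = (33 + 4 + 9 + 10 + 7 + 13 + 14) / 7 = 12.8571
deviations (xᵢ − x̄): 20.1429, -8.8571, -3.8571, -2.8571, -5.8571, 0.1429, 1.1429
Σ(xᵢ − x̄)² = 542.8571 ⇒ m₂ = 542.8571/7 = 77.55102
Σ(xᵢ − x̄)³ = 7197.6735 ⇒ m₃ = 7197.6735/7 = 1028.23907
m₂^(3/2) = 77.55102^(1.5) = 682.93799
g_1 = m₃ / m₂^(3/2) = 1028.23907 / 682.93799 ≈ 1.506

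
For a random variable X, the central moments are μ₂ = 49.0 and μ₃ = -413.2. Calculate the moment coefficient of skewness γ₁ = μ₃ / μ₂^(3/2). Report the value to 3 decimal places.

-1.205

σ = √μ₂ = √49.0 = 7.00000
σ³ = μ₂^(3/2) = 343.00000
γ₁ = μ₃/σ³ = -413.2 / 343.00000 ≈ -1.205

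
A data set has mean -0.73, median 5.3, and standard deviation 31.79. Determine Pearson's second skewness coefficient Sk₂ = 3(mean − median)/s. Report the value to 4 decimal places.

Sk₂ = 3(-0.73 − 5.3) / 31.79 = 3 × -6.0300 / 31.79
    = -18.0900 / 31.79 ≈ -0.5690

-0.5690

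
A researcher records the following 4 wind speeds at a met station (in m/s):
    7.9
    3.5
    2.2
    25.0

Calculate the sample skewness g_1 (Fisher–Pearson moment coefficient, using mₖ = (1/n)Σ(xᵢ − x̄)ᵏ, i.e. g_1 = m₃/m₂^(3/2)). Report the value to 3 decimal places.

0.980

x̄ = (7.9 + 3.5 + 2.2 + 25.0) / 4 = 9.6500
deviations (xᵢ − x̄): -1.7500, -6.1500, -7.4500, 15.3500
Σ(xᵢ − x̄)² = 332.0100 ⇒ m₂ = 332.0100/4 = 83.00250
Σ(xᵢ − x̄)³ = 2965.3440 ⇒ m₃ = 2965.3440/4 = 741.33600
m₂^(3/2) = 83.00250^(1.5) = 756.20015
g_1 = m₃ / m₂^(3/2) = 741.33600 / 756.20015 ≈ 0.980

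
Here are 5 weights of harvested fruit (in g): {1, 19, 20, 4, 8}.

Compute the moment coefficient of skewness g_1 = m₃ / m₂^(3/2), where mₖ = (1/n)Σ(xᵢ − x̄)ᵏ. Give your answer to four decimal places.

x̄ = (1 + 19 + 20 + 4 + 8) / 5 = 10.4000
deviations (xᵢ − x̄): -9.4000, 8.6000, 9.6000, -6.4000, -2.4000
Σ(xᵢ − x̄)² = 301.2000 ⇒ m₂ = 301.2000/5 = 60.24000
Σ(xᵢ − x̄)³ = 414.2400 ⇒ m₃ = 414.2400/5 = 82.84800
m₂^(3/2) = 60.24000^(1.5) = 467.54934
g_1 = m₃ / m₂^(3/2) = 82.84800 / 467.54934 ≈ 0.1772

0.1772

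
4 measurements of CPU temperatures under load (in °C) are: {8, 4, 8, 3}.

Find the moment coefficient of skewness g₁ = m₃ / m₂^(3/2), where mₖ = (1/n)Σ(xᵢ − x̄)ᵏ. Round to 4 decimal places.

x̄ = (8 + 4 + 8 + 3) / 4 = 5.7500
deviations (xᵢ − x̄): 2.2500, -1.7500, 2.2500, -2.7500
Σ(xᵢ − x̄)² = 20.7500 ⇒ m₂ = 20.7500/4 = 5.18750
Σ(xᵢ − x̄)³ = -3.3750 ⇒ m₃ = -3.3750/4 = -0.84375
m₂^(3/2) = 5.18750^(1.5) = 11.81509
g₁ = m₃ / m₂^(3/2) = -0.84375 / 11.81509 ≈ -0.0714

-0.0714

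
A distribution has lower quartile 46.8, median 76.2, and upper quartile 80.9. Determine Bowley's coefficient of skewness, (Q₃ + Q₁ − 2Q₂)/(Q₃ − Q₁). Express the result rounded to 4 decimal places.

numerator: Q₃ + Q₁ − 2Q₂ = 80.9 + 46.8 − 2×76.2 = -24.7000
denominator: Q₃ − Q₁ = 80.9 − 46.8 = 34.1000
Bowley skewness = -24.7000 / 34.1000 ≈ -0.7243

-0.7243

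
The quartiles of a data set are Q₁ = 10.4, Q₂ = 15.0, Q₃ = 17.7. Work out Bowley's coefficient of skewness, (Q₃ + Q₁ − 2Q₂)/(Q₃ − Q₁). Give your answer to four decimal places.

numerator: Q₃ + Q₁ − 2Q₂ = 17.7 + 10.4 − 2×15.0 = -1.9000
denominator: Q₃ − Q₁ = 17.7 − 10.4 = 7.3000
Bowley skewness = -1.9000 / 7.3000 ≈ -0.2603

-0.2603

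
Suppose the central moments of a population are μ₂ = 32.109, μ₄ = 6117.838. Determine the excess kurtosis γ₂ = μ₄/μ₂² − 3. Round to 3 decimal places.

μ₂² = 32.109² = 1030.98788
μ₄/μ₂² = 6117.838 / 1030.98788 = 5.93396
γ₂ = 5.93396 − 3 ≈ 2.934

2.934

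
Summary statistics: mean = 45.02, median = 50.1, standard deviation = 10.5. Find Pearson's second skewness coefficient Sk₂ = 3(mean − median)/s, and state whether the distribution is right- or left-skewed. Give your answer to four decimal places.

-1.4514, left-skewed

Sk₂ = 3(45.02 − 50.1) / 10.5 = 3 × -5.0800 / 10.5
    = -15.2400 / 10.5 ≈ -1.4514
Sk₂ < 0 ⇒ mean < median ⇒ left-skewed (negative skew).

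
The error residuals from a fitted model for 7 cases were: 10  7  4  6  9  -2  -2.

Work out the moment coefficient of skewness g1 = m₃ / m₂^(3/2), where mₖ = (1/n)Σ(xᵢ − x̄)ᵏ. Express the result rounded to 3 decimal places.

-0.466

x̄ = (10 + 7 + 4 + 6 + 9 - 2 - 2) / 7 = 4.5714
deviations (xᵢ − x̄): 5.4286, 2.4286, -0.5714, 1.4286, 4.4286, -6.5714, -6.5714
Σ(xᵢ − x̄)² = 143.7143 ⇒ m₂ = 143.7143/7 = 20.53061
Σ(xᵢ − x̄)³ = -303.6735 ⇒ m₃ = -303.6735/7 = -43.38192
m₂^(3/2) = 20.53061^(1.5) = 93.02568
g1 = m₃ / m₂^(3/2) = -43.38192 / 93.02568 ≈ -0.466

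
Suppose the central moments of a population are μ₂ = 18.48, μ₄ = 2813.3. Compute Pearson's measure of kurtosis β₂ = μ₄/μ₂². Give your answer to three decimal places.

8.238

μ₂² = 18.48² = 341.51040
μ₄/μ₂² = 2813.3 / 341.51040 = 8.23782
β₂ ≈ 8.238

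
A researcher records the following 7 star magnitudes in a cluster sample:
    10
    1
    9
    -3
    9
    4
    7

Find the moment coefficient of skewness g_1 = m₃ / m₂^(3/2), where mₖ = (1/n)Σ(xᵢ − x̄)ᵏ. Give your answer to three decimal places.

-0.688

x̄ = (10 + 1 + 9 - 3 + 9 + 4 + 7) / 7 = 5.2857
deviations (xᵢ − x̄): 4.7143, -4.2857, 3.7143, -8.2857, 3.7143, -1.2857, 1.7143
Σ(xᵢ − x̄)² = 141.4286 ⇒ m₂ = 141.4286/7 = 20.20408
Σ(xᵢ − x̄)³ = -437.3878 ⇒ m₃ = -437.3878/7 = -62.48397
m₂^(3/2) = 20.20408^(1.5) = 90.81523
g_1 = m₃ / m₂^(3/2) = -62.48397 / 90.81523 ≈ -0.688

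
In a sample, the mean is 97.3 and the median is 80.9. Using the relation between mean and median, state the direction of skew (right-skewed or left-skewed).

right-skewed

mean − median = 97.3 − 80.9 = 16.4
mean > median ⇒ the longer tail is on the right ⇒ right-skewed (positively skewed).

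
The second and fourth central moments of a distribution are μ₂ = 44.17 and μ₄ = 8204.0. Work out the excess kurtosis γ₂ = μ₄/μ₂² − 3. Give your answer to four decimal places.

μ₂² = 44.17² = 1950.98890
μ₄/μ₂² = 8204.0 / 1950.98890 = 4.20505
γ₂ = 4.20505 − 3 ≈ 1.2050

1.2050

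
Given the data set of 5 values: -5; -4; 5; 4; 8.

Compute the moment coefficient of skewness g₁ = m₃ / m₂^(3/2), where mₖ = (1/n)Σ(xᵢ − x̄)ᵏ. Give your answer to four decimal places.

-0.2150

x̄ = (-5 - 4 + 5 + 4 + 8) / 5 = 1.6000
deviations (xᵢ − x̄): -6.6000, -5.6000, 3.4000, 2.4000, 6.4000
Σ(xᵢ − x̄)² = 133.2000 ⇒ m₂ = 133.2000/5 = 26.64000
Σ(xᵢ − x̄)³ = -147.8400 ⇒ m₃ = -147.8400/5 = -29.56800
m₂^(3/2) = 26.64000^(1.5) = 137.49957
g₁ = m₃ / m₂^(3/2) = -29.56800 / 137.49957 ≈ -0.2150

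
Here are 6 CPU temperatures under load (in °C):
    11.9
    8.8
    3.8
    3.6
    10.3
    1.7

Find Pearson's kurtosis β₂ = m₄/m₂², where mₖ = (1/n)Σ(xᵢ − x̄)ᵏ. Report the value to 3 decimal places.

x̄ = 6.6833
Σ(xᵢ − x̄)² = 87.4283 ⇒ m₂ = 14.57139
Σ(xᵢ − x̄)⁴ = 1707.9535 ⇒ m₄ = 284.65892
m₂² = 212.32537
β₂ = m₄/m₂² = 284.65892 / 212.32537 ≈ 1.341

1.341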